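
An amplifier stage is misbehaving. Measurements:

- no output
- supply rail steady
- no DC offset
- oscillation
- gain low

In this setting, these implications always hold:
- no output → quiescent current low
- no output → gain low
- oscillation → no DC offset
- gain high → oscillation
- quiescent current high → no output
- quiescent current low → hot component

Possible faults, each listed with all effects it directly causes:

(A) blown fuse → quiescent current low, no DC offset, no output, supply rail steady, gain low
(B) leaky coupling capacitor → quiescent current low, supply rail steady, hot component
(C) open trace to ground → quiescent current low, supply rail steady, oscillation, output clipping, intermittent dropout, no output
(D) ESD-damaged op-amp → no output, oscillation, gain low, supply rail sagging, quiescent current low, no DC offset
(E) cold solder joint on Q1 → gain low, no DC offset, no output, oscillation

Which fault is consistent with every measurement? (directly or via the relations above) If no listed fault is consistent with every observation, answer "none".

Checking each candidate against the observations:
(A) blown fuse — no output ✓; supply rail steady ✓; no DC offset ✓; oscillation ✗; gain low ✓
(B) leaky coupling capacitor — no output ✗; supply rail steady ✓; no DC offset ✗; oscillation ✗; gain low ✗
(C) open trace to ground — accounts for every observation (no DC offset via oscillation → no DC offset)
(D) ESD-damaged op-amp — no output ✓; supply rail steady ✗; no DC offset ✓; oscillation ✓; gain low ✓
(E) cold solder joint on Q1 — no output ✓; supply rail steady ✗; no DC offset ✓; oscillation ✓; gain low ✓
Only (C) is consistent with every observation.

C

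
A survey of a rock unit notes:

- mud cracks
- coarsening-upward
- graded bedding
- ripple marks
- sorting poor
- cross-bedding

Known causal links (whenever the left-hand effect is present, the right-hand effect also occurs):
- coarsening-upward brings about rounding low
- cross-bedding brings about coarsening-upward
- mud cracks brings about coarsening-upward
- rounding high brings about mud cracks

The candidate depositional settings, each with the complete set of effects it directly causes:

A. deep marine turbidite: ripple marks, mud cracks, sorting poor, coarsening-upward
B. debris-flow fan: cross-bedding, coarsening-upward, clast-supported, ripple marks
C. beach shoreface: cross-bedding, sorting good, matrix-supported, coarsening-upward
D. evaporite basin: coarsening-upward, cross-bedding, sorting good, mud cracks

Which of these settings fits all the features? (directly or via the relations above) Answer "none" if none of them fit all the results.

none

For each candidate, compare predicted effects to what was observed:
(A) deep marine turbidite — does not account for graded bedding, cross-bedding
(B) debris-flow fan — mud cracks NO; coarsening-upward yes; graded bedding NO; ripple marks yes; sorting poor NO; cross-bedding yes
(C) beach shoreface — mud cracks NO; coarsening-upward yes; graded bedding NO; ripple marks NO; sorting poor NO; cross-bedding yes
(D) evaporite basin — mud cracks yes; coarsening-upward yes; graded bedding NO; ripple marks NO; sorting poor NO; cross-bedding yes
Every candidate fails on at least one observation.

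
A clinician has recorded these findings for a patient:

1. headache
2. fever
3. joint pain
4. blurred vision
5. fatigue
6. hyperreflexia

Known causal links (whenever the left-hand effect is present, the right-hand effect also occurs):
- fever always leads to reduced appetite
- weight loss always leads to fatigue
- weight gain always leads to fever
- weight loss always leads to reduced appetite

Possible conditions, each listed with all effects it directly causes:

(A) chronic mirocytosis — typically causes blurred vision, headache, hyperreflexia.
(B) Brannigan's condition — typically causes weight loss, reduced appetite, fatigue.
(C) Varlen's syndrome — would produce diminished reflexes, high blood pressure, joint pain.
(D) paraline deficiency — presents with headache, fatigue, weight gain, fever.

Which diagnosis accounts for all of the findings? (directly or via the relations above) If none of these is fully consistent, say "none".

none

Checking each candidate against the observations:
(A) chronic mirocytosis — does not account for fever, joint pain, fatigue
(B) Brannigan's condition — does not account for headache, fever, joint pain, blurred vision, hyperreflexia
(C) Varlen's syndrome — headache -; fever -; joint pain +; blurred vision -; fatigue -; hyperreflexia -
(D) paraline deficiency — does not account for joint pain, blurred vision, hyperreflexia
Every candidate fails on at least one observation.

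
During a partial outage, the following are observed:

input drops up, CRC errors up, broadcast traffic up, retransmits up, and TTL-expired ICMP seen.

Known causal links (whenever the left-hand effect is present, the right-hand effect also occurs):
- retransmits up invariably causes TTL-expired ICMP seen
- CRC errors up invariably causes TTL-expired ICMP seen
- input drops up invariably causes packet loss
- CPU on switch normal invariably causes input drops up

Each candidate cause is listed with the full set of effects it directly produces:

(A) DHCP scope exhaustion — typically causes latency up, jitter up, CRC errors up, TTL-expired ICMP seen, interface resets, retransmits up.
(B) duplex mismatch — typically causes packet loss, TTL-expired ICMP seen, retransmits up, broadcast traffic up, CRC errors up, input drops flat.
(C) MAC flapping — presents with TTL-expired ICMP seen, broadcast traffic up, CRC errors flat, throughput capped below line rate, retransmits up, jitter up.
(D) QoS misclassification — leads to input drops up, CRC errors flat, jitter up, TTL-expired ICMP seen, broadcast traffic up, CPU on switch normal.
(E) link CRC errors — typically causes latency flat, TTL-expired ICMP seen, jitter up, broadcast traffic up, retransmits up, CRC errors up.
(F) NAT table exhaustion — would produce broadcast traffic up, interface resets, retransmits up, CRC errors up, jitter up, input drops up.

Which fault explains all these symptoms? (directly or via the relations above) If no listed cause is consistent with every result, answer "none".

F

Checking each candidate against the observations:
(A) DHCP scope exhaustion — input drops up -; CRC errors up +; broadcast traffic up -; retransmits up +; TTL-expired ICMP seen +
(B) duplex mismatch — input drops up -; CRC errors up +; broadcast traffic up +; retransmits up +; TTL-expired ICMP seen +
(C) MAC flapping — fails on input drops up, CRC errors up (predicts CRC errors flat, not CRC errors up)
(D) QoS misclassification — input drops up +; CRC errors up -; broadcast traffic up +; retransmits up -; TTL-expired ICMP seen +
(E) link CRC errors — input drops up -; CRC errors up +; broadcast traffic up +; retransmits up +; TTL-expired ICMP seen +
(F) NAT table exhaustion — input drops up +; CRC errors up +; broadcast traffic up +; retransmits up +; TTL-expired ICMP seen + (by retransmits up → TTL-expired ICMP seen)
(F) alone accounts for all the evidence.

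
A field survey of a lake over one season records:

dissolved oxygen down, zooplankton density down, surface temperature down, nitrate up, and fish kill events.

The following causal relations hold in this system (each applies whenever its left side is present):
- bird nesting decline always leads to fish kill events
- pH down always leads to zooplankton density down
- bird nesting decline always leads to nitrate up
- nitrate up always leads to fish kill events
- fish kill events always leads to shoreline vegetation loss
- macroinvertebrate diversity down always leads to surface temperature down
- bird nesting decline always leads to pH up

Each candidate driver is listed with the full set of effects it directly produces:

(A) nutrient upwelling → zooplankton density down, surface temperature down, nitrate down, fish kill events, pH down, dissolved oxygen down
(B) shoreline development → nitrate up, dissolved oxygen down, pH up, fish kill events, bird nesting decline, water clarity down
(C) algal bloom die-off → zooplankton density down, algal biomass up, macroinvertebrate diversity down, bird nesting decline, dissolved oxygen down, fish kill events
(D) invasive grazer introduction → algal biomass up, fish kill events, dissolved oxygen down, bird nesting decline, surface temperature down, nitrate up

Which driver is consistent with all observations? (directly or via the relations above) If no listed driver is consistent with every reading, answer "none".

Checking each candidate against the observations:
(A) nutrient upwelling — fails on nitrate up (predicts nitrate down, not nitrate up)
(B) shoreline development — dissolved oxygen down yes; zooplankton density down NO; surface temperature down NO; nitrate up yes; fish kill events yes
(C) algal bloom die-off — accounts for every observation (surface temperature down via macroinvertebrate diversity down → surface temperature down)
(D) invasive grazer introduction — does not account for zooplankton density down
Only (C) is consistent with every observation.

C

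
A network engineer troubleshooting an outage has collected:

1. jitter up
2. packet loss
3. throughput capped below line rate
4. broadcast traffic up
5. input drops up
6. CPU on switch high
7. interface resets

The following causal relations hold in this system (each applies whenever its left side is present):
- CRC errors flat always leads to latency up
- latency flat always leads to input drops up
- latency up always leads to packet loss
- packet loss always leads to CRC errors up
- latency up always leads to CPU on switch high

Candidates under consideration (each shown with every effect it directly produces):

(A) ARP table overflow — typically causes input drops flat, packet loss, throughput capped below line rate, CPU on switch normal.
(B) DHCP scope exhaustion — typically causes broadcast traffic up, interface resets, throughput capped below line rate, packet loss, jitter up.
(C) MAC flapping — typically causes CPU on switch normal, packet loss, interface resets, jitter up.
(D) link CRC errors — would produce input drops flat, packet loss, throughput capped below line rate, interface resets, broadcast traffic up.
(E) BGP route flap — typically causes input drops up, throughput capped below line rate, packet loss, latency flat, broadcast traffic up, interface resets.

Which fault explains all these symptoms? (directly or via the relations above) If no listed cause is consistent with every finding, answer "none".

Checking each candidate against the observations:
(A) ARP table overflow — fails on jitter up, broadcast traffic up, input drops up, CPU on switch high, interface resets (predicts input drops flat, not input drops up; predicts CPU on switch normal, not CPU on switch high)
(B) DHCP scope exhaustion — jitter up match; packet loss match; throughput capped below line rate match; broadcast traffic up match; input drops up miss; CPU on switch high miss; interface resets match
(C) MAC flapping — fails on throughput capped below line rate, broadcast traffic up, input drops up, CPU on switch high (predicts CPU on switch normal, not CPU on switch high)
(D) link CRC errors — fails on jitter up, input drops up, CPU on switch high (predicts input drops flat, not input drops up)
(E) BGP route flap — jitter up miss; packet loss match; throughput capped below line rate match; broadcast traffic up match; input drops up match; CPU on switch high miss; interface resets match
None of the listed candidates fits everything.

none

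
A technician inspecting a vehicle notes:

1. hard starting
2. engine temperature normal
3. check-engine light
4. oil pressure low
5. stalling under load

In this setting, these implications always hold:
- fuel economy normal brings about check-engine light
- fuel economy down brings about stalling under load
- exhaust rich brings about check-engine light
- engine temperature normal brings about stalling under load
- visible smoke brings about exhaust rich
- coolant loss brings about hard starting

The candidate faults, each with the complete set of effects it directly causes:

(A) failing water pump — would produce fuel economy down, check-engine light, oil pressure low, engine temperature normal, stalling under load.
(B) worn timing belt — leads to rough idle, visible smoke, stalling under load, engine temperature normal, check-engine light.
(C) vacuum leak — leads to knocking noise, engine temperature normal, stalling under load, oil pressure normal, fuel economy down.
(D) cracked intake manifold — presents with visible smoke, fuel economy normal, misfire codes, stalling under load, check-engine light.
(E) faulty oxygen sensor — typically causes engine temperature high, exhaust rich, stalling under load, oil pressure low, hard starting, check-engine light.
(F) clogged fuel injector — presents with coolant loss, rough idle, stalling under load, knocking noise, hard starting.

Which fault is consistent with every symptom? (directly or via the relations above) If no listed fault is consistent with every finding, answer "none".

Checking each candidate against the observations:
(A) failing water pump — hard starting miss; engine temperature normal match; check-engine light match; oil pressure low match; stalling under load match
(B) worn timing belt — hard starting miss; engine temperature normal match; check-engine light match; oil pressure low miss; stalling under load match
(C) vacuum leak — fails on hard starting, check-engine light, oil pressure low (predicts oil pressure normal, not oil pressure low)
(D) cracked intake manifold — does not account for hard starting, engine temperature normal, oil pressure low
(E) faulty oxygen sensor — fails on engine temperature normal (predicts engine temperature high, not engine temperature normal)
(F) clogged fuel injector — does not account for engine temperature normal, check-engine light, oil pressure low
No candidate is consistent with all observations.

none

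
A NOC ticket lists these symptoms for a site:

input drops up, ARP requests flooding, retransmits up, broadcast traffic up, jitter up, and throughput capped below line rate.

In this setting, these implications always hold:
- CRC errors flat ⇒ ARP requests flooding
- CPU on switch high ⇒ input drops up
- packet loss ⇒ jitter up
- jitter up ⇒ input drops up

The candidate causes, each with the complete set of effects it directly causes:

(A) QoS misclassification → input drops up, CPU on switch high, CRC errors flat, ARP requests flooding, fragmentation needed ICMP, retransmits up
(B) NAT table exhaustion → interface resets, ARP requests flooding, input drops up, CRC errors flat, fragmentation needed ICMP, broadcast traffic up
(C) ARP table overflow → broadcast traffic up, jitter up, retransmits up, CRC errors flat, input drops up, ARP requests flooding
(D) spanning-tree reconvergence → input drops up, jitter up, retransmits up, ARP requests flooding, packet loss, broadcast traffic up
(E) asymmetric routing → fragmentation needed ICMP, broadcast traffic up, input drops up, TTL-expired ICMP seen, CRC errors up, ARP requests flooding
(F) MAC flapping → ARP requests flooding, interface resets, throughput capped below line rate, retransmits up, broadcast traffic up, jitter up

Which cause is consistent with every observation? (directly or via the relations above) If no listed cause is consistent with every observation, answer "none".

For each candidate, compare predicted effects to what was observed:
(A) QoS misclassification — does not account for broadcast traffic up, jitter up, throughput capped below line rate
(B) NAT table exhaustion — input drops up match; ARP requests flooding match; retransmits up miss; broadcast traffic up match; jitter up miss; throughput capped below line rate miss
(C) ARP table overflow — does not account for throughput capped below line rate
(D) spanning-tree reconvergence — input drops up match; ARP requests flooding match; retransmits up match; broadcast traffic up match; jitter up match; throughput capped below line rate miss
(E) asymmetric routing — input drops up match; ARP requests flooding match; retransmits up miss; broadcast traffic up match; jitter up miss; throughput capped below line rate miss
(F) MAC flapping — input drops up match (via jitter up → input drops up); ARP requests flooding match; retransmits up match; broadcast traffic up match; jitter up match; throughput capped below line rate match
(F) alone accounts for all the evidence.

F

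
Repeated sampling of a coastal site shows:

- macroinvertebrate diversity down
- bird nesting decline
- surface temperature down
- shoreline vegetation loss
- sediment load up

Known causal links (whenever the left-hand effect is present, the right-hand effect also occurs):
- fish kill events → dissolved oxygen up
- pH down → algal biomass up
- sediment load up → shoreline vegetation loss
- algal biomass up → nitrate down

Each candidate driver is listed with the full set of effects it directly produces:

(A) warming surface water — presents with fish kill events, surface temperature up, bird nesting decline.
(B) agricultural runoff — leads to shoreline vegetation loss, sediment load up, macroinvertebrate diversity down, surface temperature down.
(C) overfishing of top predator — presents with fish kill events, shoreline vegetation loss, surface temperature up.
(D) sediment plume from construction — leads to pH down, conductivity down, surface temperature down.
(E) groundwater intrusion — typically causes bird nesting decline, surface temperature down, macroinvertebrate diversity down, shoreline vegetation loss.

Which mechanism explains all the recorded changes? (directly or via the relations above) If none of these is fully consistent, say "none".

none

Checking each candidate against the observations:
(A) warming surface water — macroinvertebrate diversity down NO; bird nesting decline yes; surface temperature down NO; shoreline vegetation loss NO; sediment load up NO
(B) agricultural runoff — macroinvertebrate diversity down yes; bird nesting decline NO; surface temperature down yes; shoreline vegetation loss yes; sediment load up yes
(C) overfishing of top predator — macroinvertebrate diversity down NO; bird nesting decline NO; surface temperature down NO; shoreline vegetation loss yes; sediment load up NO
(D) sediment plume from construction — macroinvertebrate diversity down NO; bird nesting decline NO; surface temperature down yes; shoreline vegetation loss NO; sediment load up NO
(E) groundwater intrusion — macroinvertebrate diversity down yes; bird nesting decline yes; surface temperature down yes; shoreline vegetation loss yes; sediment load up NO
Every candidate fails on at least one observation.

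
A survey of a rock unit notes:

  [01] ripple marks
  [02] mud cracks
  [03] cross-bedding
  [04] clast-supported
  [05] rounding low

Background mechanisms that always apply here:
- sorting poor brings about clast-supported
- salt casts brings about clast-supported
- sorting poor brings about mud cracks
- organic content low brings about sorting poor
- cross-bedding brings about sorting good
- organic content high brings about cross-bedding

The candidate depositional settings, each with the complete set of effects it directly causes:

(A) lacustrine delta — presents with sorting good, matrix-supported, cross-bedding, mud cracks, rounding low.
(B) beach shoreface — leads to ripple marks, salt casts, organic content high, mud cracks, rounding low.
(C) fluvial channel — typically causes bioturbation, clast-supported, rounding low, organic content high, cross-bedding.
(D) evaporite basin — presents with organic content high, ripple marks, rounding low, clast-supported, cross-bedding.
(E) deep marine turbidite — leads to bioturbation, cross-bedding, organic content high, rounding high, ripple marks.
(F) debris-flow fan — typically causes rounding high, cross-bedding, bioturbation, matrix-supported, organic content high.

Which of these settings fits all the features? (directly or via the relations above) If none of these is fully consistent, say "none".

B

For each candidate, compare predicted effects to what was observed:
(A) lacustrine delta — ripple marks -; mud cracks +; cross-bedding +; clast-supported -; rounding low +
(B) beach shoreface — ripple marks +; mud cracks +; cross-bedding + (via organic content high → cross-bedding); clast-supported + (via salt casts → clast-supported); rounding low +
(C) fluvial channel — does not account for ripple marks, mud cracks
(D) evaporite basin — does not account for mud cracks
(E) deep marine turbidite — fails on mud cracks, clast-supported, rounding low (predicts rounding high, not rounding low)
(F) debris-flow fan — ripple marks -; mud cracks -; cross-bedding +; clast-supported -; rounding low -
(B) alone accounts for all the evidence.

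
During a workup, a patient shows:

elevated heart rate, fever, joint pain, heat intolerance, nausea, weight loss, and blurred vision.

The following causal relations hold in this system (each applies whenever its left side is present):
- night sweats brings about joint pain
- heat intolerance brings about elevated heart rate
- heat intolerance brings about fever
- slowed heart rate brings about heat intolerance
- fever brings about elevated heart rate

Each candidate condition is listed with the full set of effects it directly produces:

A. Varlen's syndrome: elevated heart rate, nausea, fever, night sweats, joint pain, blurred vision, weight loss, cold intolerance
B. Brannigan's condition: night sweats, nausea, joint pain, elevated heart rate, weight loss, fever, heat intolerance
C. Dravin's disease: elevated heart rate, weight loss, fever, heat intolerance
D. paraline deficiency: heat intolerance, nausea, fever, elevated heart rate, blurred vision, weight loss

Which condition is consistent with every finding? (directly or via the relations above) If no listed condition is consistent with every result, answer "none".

For each candidate, compare predicted effects to what was observed:
(A) Varlen's syndrome — fails on heat intolerance (predicts cold intolerance, not heat intolerance)
(B) Brannigan's condition — does not account for blurred vision
(C) Dravin's disease — does not account for joint pain, nausea, blurred vision
(D) paraline deficiency — elevated heart rate yes; fever yes; joint pain NO; heat intolerance yes; nausea yes; weight loss yes; blurred vision yes
None of the listed candidates fits everything.

none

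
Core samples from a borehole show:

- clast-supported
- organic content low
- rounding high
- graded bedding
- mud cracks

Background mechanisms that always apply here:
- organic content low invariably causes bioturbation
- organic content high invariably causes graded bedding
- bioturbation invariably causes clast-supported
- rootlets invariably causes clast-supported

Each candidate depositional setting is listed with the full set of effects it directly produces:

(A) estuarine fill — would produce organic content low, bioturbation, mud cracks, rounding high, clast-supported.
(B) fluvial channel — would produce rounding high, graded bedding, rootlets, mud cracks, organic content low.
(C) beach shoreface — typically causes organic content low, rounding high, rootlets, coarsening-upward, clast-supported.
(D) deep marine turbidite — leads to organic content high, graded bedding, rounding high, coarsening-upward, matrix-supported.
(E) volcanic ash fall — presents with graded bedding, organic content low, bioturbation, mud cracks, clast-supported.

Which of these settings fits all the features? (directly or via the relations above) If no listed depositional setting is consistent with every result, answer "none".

B

Checking each candidate against the observations:
(A) estuarine fill — clast-supported +; organic content low +; rounding high +; graded bedding -; mud cracks +
(B) fluvial channel — clast-supported + (through rootlets → clast-supported); organic content low +; rounding high +; graded bedding +; mud cracks +
(C) beach shoreface — clast-supported +; organic content low +; rounding high +; graded bedding -; mud cracks -
(D) deep marine turbidite — fails on clast-supported, organic content low, mud cracks (predicts matrix-supported, not clast-supported; predicts organic content high, not organic content low)
(E) volcanic ash fall — does not account for rounding high
Only (B) is consistent with every observation.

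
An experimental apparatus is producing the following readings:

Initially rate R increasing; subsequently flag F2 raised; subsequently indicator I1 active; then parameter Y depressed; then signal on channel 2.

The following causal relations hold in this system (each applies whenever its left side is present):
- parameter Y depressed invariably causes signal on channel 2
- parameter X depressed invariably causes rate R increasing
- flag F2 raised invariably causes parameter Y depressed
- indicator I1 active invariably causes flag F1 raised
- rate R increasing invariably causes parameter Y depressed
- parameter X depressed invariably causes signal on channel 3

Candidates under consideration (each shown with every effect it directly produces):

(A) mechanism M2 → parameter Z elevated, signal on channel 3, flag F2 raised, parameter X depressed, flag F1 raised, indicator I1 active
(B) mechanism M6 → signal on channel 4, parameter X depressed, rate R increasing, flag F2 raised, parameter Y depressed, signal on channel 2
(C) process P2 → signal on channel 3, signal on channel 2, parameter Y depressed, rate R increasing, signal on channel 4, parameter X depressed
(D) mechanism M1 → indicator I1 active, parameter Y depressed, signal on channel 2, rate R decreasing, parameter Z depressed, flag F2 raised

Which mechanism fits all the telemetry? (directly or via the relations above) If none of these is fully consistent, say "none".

Testing each hypothesis:
(A) mechanism M2 — rate R increasing match (through parameter X depressed → rate R increasing); flag F2 raised match; indicator I1 active match; parameter Y depressed match (through flag F2 raised → parameter Y depressed); signal on channel 2 match (through flag F2 raised → parameter Y depressed → signal on channel 2)
(B) mechanism M6 — rate R increasing match; flag F2 raised match; indicator I1 active miss; parameter Y depressed match; signal on channel 2 match
(C) process P2 — rate R increasing match; flag F2 raised miss; indicator I1 active miss; parameter Y depressed match; signal on channel 2 match
(D) mechanism M1 — fails on rate R increasing (predicts rate R decreasing, not rate R increasing)
(A) is the only candidate with no mismatches.

A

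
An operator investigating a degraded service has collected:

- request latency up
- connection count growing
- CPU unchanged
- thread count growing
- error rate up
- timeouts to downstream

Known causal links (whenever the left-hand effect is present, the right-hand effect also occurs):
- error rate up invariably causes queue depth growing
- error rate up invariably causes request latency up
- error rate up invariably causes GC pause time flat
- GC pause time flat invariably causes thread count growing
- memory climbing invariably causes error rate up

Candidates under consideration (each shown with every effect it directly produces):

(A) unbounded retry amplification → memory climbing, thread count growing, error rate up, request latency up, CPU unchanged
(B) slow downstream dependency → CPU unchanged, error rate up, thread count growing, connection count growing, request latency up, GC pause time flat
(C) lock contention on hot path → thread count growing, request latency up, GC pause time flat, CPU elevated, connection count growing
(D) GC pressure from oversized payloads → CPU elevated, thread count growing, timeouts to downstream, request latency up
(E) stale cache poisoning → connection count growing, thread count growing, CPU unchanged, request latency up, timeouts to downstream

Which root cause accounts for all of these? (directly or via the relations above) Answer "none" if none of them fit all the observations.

none

Testing each hypothesis:
(A) unbounded retry amplification — does not account for connection count growing, timeouts to downstream
(B) slow downstream dependency — request latency up +; connection count growing +; CPU unchanged +; thread count growing +; error rate up +; timeouts to downstream -
(C) lock contention on hot path — request latency up +; connection count growing +; CPU unchanged -; thread count growing +; error rate up -; timeouts to downstream -
(D) GC pressure from oversized payloads — request latency up +; connection count growing -; CPU unchanged -; thread count growing +; error rate up -; timeouts to downstream +
(E) stale cache poisoning — request latency up +; connection count growing +; CPU unchanged +; thread count growing +; error rate up -; timeouts to downstream +
None of the listed candidates fits everything.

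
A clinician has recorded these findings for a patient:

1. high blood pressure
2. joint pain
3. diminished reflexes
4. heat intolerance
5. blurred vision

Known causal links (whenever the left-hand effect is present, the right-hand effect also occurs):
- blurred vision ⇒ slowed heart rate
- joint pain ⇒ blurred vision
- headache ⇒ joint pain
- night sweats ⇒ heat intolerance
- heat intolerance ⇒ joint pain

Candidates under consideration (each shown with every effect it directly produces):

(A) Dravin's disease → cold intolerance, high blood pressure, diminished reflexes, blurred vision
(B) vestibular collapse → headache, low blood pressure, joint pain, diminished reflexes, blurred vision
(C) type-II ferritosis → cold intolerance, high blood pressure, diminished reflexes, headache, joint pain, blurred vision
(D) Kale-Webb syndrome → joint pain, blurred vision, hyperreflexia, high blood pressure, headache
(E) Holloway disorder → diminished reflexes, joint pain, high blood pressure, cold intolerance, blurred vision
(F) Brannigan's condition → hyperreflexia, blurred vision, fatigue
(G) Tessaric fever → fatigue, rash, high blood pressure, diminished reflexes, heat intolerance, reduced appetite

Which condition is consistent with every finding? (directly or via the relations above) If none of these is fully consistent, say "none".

Checking each candidate against the observations:
(A) Dravin's disease — high blood pressure ✓; joint pain ✗; diminished reflexes ✓; heat intolerance ✗; blurred vision ✓
(B) vestibular collapse — high blood pressure ✗; joint pain ✓; diminished reflexes ✓; heat intolerance ✗; blurred vision ✓
(C) type-II ferritosis — fails on heat intolerance (predicts cold intolerance, not heat intolerance)
(D) Kale-Webb syndrome — fails on diminished reflexes, heat intolerance (predicts hyperreflexia, not diminished reflexes)
(E) Holloway disorder — high blood pressure ✓; joint pain ✓; diminished reflexes ✓; heat intolerance ✗; blurred vision ✓
(F) Brannigan's condition — fails on high blood pressure, joint pain, diminished reflexes, heat intolerance (predicts hyperreflexia, not diminished reflexes)
(G) Tessaric fever — high blood pressure ✓; joint pain ✓ (via heat intolerance → joint pain); diminished reflexes ✓; heat intolerance ✓; blurred vision ✓ (via heat intolerance → joint pain → blurred vision)
(G) alone accounts for all the evidence.

G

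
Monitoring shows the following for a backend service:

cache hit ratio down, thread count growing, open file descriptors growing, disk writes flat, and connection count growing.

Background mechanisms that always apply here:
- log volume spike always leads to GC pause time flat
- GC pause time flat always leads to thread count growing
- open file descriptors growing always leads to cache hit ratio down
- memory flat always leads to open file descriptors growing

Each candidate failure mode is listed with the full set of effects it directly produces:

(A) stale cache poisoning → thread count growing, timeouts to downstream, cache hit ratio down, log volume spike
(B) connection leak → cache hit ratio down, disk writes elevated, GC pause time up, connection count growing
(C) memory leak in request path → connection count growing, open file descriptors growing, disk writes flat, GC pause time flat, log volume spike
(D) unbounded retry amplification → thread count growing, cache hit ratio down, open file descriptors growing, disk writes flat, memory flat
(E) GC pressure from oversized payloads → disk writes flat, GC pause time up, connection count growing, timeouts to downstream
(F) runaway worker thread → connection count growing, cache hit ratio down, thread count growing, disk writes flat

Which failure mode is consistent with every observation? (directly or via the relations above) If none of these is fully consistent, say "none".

C

Checking each candidate against the observations:
(A) stale cache poisoning — cache hit ratio down ✓; thread count growing ✓; open file descriptors growing ✗; disk writes flat ✗; connection count growing ✗
(B) connection leak — fails on thread count growing, open file descriptors growing, disk writes flat (predicts disk writes elevated, not disk writes flat)
(C) memory leak in request path — accounts for every observation (cache hit ratio down via open file descriptors growing → cache hit ratio down)
(D) unbounded retry amplification — cache hit ratio down ✓; thread count growing ✓; open file descriptors growing ✓; disk writes flat ✓; connection count growing ✗
(E) GC pressure from oversized payloads — cache hit ratio down ✗; thread count growing ✗; open file descriptors growing ✗; disk writes flat ✓; connection count growing ✓
(F) runaway worker thread — cache hit ratio down ✓; thread count growing ✓; open file descriptors growing ✗; disk writes flat ✓; connection count growing ✓
Only (C) is consistent with every observation.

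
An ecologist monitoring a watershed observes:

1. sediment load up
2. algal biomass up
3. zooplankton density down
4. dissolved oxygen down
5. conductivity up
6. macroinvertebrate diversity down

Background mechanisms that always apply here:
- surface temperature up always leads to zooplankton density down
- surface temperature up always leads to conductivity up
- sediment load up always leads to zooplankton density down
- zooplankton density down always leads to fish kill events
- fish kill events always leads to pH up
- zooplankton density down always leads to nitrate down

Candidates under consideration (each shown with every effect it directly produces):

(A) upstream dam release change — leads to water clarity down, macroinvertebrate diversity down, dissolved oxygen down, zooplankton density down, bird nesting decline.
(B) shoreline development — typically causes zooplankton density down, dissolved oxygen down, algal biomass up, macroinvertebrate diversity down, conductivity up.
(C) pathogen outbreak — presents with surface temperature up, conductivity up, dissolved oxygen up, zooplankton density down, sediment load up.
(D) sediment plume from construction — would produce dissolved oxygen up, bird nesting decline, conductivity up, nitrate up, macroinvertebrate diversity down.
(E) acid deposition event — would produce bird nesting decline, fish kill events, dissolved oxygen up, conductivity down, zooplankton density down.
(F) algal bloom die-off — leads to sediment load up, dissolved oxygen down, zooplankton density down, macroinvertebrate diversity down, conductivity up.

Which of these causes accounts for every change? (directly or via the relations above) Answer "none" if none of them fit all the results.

none

Testing each hypothesis:
(A) upstream dam release change — sediment load up miss; algal biomass up miss; zooplankton density down match; dissolved oxygen down match; conductivity up miss; macroinvertebrate diversity down match
(B) shoreline development — sediment load up miss; algal biomass up match; zooplankton density down match; dissolved oxygen down match; conductivity up match; macroinvertebrate diversity down match
(C) pathogen outbreak — sediment load up match; algal biomass up miss; zooplankton density down match; dissolved oxygen down miss; conductivity up match; macroinvertebrate diversity down miss
(D) sediment plume from construction — sediment load up miss; algal biomass up miss; zooplankton density down miss; dissolved oxygen down miss; conductivity up match; macroinvertebrate diversity down match
(E) acid deposition event — sediment load up miss; algal biomass up miss; zooplankton density down match; dissolved oxygen down miss; conductivity up miss; macroinvertebrate diversity down miss
(F) algal bloom die-off — does not account for algal biomass up
None of the listed candidates fits everything.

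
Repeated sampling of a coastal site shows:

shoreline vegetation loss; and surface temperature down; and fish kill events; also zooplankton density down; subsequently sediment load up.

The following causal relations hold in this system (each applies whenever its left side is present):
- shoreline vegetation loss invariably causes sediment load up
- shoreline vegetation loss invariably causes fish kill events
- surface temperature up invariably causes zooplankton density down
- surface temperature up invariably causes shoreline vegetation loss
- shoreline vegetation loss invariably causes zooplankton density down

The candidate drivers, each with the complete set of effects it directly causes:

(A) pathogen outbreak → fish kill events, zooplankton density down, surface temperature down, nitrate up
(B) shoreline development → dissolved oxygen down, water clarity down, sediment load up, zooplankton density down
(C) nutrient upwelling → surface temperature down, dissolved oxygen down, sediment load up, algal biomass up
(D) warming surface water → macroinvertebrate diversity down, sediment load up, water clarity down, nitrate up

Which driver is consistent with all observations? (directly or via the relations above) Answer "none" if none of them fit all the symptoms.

Checking each candidate against the observations:
(A) pathogen outbreak — shoreline vegetation loss -; surface temperature down +; fish kill events +; zooplankton density down +; sediment load up -
(B) shoreline development — shoreline vegetation loss -; surface temperature down -; fish kill events -; zooplankton density down +; sediment load up +
(C) nutrient upwelling — does not account for shoreline vegetation loss, fish kill events, zooplankton density down
(D) warming surface water — shoreline vegetation loss -; surface temperature down -; fish kill events -; zooplankton density down -; sediment load up +
None of the listed candidates fits everything.

none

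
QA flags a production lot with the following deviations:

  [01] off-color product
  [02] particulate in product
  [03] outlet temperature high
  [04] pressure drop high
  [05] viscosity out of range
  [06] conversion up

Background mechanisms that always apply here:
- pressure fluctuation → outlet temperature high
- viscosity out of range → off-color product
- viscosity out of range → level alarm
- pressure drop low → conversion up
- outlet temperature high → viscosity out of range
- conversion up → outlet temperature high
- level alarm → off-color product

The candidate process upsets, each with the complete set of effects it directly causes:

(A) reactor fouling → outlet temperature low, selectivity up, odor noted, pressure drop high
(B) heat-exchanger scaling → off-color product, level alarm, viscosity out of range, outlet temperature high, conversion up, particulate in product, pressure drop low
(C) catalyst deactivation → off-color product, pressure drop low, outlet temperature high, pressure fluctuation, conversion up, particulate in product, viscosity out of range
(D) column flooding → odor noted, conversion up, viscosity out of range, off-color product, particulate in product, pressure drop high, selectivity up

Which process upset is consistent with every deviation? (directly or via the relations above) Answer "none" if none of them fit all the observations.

Checking each candidate against the observations:
(A) reactor fouling — fails on off-color product, particulate in product, outlet temperature high, viscosity out of range, conversion up (predicts outlet temperature low, not outlet temperature high)
(B) heat-exchanger scaling — fails on pressure drop high (predicts pressure drop low, not pressure drop high)
(C) catalyst deactivation — off-color product yes; particulate in product yes; outlet temperature high yes; pressure drop high NO; viscosity out of range yes; conversion up yes
(D) column flooding — off-color product yes; particulate in product yes; outlet temperature high yes (via conversion up → outlet temperature high); pressure drop high yes; viscosity out of range yes; conversion up yes
(D) alone accounts for all the evidence.

D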